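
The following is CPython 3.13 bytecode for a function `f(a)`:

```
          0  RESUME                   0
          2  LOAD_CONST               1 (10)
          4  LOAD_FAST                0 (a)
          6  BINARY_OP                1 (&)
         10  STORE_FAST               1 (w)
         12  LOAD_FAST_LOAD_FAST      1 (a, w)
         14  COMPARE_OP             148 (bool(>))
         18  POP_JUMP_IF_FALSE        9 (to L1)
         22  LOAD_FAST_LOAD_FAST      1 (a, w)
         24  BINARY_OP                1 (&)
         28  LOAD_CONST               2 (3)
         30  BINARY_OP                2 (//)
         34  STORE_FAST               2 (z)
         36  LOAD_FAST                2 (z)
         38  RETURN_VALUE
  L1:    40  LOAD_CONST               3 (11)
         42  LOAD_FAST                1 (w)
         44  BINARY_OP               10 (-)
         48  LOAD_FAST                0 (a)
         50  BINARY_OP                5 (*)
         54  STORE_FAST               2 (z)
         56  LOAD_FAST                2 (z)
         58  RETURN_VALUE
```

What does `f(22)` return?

LOAD_CONST → push 10. Stack: [10]
LOAD_FAST a → push 22. Stack: [10, 22]
BINARY_OP & → 10 & 22 = 2. Stack: [2]
STORE_FAST w → w=2. Stack: []
LOAD_FAST_LOAD_FAST a,w → push 22,2. Stack: [22, 2]
COMPARE_OP bool(>) → 22 vs 2 = True. Stack: [True]
POP_JUMP_IF_FALSE → pop True; no jump. Stack: []
LOAD_FAST_LOAD_FAST a,w → push 22,2. Stack: [22, 2]
BINARY_OP & → 22 & 2 = 2. Stack: [2]
LOAD_CONST → push 3. Stack: [2, 3]
BINARY_OP // → 2 // 3 = 0. Stack: [0]
STORE_FAST z → z=0. Stack: []
LOAD_FAST z → push 0. Stack: [0]
RETURN_VALUE → return 0.

0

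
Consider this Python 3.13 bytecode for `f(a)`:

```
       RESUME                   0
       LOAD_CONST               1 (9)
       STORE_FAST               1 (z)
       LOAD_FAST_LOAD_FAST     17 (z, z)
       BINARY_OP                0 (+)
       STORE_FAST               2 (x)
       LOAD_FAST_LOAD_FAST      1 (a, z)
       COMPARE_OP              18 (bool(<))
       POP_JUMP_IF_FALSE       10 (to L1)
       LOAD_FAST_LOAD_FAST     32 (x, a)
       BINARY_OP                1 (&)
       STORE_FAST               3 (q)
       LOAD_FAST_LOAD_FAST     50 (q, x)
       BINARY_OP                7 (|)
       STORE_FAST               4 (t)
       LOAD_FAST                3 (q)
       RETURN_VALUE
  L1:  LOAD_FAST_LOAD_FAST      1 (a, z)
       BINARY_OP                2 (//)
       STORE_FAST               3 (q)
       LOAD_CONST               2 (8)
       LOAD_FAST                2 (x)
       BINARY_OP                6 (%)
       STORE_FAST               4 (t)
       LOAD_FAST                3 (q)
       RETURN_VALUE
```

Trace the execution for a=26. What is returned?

LOAD_CONST → push 9. Stack: [9]
STORE_FAST z → z=9. Stack: []
LOAD_FAST_LOAD_FAST z,z → push 9,9. Stack: [9, 9]
BINARY_OP + → 9 + 9 = 18. Stack: [18]
STORE_FAST x → x=18. Stack: []
LOAD_FAST_LOAD_FAST a,z → push 26,9. Stack: [26, 9]
COMPARE_OP bool(<) → 26 vs 9 = False. Stack: [False]
POP_JUMP_IF_FALSE → pop False; jump. Stack: []
LOAD_FAST_LOAD_FAST a,z → push 26,9. Stack: [26, 9]
BINARY_OP // → 26 // 9 = 2. Stack: [2]
STORE_FAST q → q=2. Stack: []
LOAD_CONST → push 8. Stack: [8]
LOAD_FAST x → push 18. Stack: [8, 18]
BINARY_OP % → 8 % 18 = 8. Stack: [8]
STORE_FAST t → t=8. Stack: []
LOAD_FAST q → push 2. Stack: [2]
RETURN_VALUE → return 2.

2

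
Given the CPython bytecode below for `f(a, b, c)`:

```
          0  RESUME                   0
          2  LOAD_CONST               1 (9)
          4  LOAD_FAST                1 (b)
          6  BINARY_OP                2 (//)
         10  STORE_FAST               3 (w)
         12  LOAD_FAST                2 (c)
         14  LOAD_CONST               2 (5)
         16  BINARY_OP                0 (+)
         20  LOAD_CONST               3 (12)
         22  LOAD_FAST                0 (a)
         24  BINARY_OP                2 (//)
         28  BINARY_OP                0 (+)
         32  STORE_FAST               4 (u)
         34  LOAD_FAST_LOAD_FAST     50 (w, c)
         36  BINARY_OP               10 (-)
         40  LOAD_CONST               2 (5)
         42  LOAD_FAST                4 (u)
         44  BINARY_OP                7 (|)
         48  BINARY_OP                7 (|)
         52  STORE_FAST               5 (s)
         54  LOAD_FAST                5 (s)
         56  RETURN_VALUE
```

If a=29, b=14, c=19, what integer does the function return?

-3

LOAD_CONST → push 9. Stack: [9]
LOAD_FAST b → push 14. Stack: [9, 14]
BINARY_OP // → 9 // 14 = 0. Stack: [0]
STORE_FAST w → w=0. Stack: []
LOAD_FAST c → push 19. Stack: [19]
LOAD_CONST → push 5. Stack: [19, 5]
BINARY_OP + → 19 + 5 = 24. Stack: [24]
LOAD_CONST → push 12. Stack: [24, 12]
LOAD_FAST a → push 29. Stack: [24, 12, 29]
BINARY_OP // → 12 // 29 = 0. Stack: [24, 0]
BINARY_OP + → 24 + 0 = 24. Stack: [24]
STORE_FAST u → u=24. Stack: []
LOAD_FAST_LOAD_FAST w,c → push 0,19. Stack: [0, 19]
BINARY_OP - → 0 - 19 = -19. Stack: [-19]
LOAD_CONST → push 5. Stack: [-19, 5]
LOAD_FAST u → push 24. Stack: [-19, 5, 24]
BINARY_OP | → 5 | 24 = 29. Stack: [-19, 29]
BINARY_OP | → -19 | 29 = -3. Stack: [-3]
STORE_FAST s → s=-3. Stack: []
LOAD_FAST s → push -3. Stack: [-3]
RETURN_VALUE → return -3.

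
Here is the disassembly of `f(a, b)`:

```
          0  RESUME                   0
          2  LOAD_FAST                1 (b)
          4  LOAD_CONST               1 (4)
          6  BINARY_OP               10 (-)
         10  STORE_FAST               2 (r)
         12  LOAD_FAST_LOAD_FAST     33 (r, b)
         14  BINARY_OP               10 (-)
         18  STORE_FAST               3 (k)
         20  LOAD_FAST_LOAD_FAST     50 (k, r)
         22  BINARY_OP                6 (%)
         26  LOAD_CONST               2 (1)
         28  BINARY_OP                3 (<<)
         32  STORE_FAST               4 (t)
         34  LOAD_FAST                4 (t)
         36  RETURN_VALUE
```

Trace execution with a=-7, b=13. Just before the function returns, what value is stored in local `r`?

LOAD_FAST b → push 13. Stack: [13]
LOAD_CONST → push 4. Stack: [13, 4]
BINARY_OP - → 13 - 4 = 9. Stack: [9]
STORE_FAST r → r=9. Stack: []
LOAD_FAST_LOAD_FAST r,b → push 9,13. Stack: [9, 13]
BINARY_OP - → 9 - 13 = -4. Stack: [-4]
STORE_FAST k → k=-4. Stack: []
LOAD_FAST_LOAD_FAST k,r → push -4,9. Stack: [-4, 9]
BINARY_OP % → -4 % 9 = 5. Stack: [5]
LOAD_CONST → push 1. Stack: [5, 1]
BINARY_OP << → 5 << 1 = 10. Stack: [10]
STORE_FAST t → t=10. Stack: []
LOAD_FAST t → push 10. Stack: [10]
RETURN_VALUE → return 10.

9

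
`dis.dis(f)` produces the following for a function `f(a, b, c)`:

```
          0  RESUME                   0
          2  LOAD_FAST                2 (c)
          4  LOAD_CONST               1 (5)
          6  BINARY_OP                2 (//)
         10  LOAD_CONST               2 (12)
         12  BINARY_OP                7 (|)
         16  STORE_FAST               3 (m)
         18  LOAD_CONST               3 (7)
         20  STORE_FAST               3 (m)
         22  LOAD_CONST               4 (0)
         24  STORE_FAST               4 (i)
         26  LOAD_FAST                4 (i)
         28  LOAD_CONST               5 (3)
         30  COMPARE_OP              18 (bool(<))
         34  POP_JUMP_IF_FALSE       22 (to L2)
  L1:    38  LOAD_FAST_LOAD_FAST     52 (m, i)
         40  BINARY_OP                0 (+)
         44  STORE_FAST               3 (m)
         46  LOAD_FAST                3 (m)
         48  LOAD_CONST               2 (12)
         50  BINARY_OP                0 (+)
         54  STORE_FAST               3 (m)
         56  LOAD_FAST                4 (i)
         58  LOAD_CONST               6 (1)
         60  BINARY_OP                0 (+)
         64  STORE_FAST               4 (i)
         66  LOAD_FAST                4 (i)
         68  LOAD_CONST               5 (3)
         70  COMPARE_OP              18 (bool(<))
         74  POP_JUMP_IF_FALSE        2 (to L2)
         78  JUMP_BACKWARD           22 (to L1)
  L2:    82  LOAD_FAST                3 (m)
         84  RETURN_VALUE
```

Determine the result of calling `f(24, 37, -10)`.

46

LOAD_FAST c → push -10. Stack: [-10]
LOAD_CONST → push 5. Stack: [-10, 5]
BINARY_OP // → -10 // 5 = -2. Stack: [-2]
LOAD_CONST → push 12. Stack: [-2, 12]
BINARY_OP | → -2 | 12 = -2. Stack: [-2]
STORE_FAST m → m=-2. Stack: []
LOAD_CONST → push 7. Stack: [7]
STORE_FAST m → m=7. Stack: []
LOAD_CONST → push 0. Stack: [0]
STORE_FAST i → i=0. Stack: []
LOAD_FAST i → push 0. Stack: [0]
LOAD_CONST → push 3. Stack: [0, 3]
COMPARE_OP bool(<) → 0 vs 3 = True. Stack: [True]
POP_JUMP_IF_FALSE → pop True; no jump. Stack: []
LOAD_FAST_LOAD_FAST m,i → push 7,0. Stack: [7, 0]
BINARY_OP + → 7 + 0 = 7. Stack: [7]
STORE_FAST m → m=7. Stack: []
LOAD_FAST m → push 7. Stack: [7]
LOAD_CONST → push 12. Stack: [7, 12]
BINARY_OP + → 7 + 12 = 19. Stack: [19]
STORE_FAST m → m=19. Stack: []
LOAD_FAST i → push 0. Stack: [0]
LOAD_CONST → push 1. Stack: [0, 1]
BINARY_OP + → 0 + 1 = 1. Stack: [1]
STORE_FAST i → i=1. Stack: []
LOAD_FAST i → push 1. Stack: [1]
LOAD_CONST → push 3. Stack: [1, 3]
COMPARE_OP bool(<) → 1 vs 3 = True. Stack: [True]
POP_JUMP_IF_FALSE → pop True; no jump. Stack: []
LOAD_FAST_LOAD_FAST m,i → push 19,1. Stack: [19, 1]
BINARY_OP + → 19 + 1 = 20. Stack: [20]
STORE_FAST m → m=20. Stack: []
LOAD_FAST m → push 20. Stack: [20]
LOAD_CONST → push 12. Stack: [20, 12]
BINARY_OP + → 20 + 12 = 32. Stack: [32]
STORE_FAST m → m=32. Stack: []
LOAD_FAST i → push 1. Stack: [1]
LOAD_CONST → push 1. Stack: [1, 1]
BINARY_OP + → 1 + 1 = 2. Stack: [2]
STORE_FAST i → i=2. Stack: []
LOAD_FAST i → push 2. Stack: [2]
LOAD_CONST → push 3. Stack: [2, 3]
COMPARE_OP bool(<) → 2 vs 3 = True. Stack: [True]
POP_JUMP_IF_FALSE → pop True; no jump. Stack: []
LOAD_FAST_LOAD_FAST m,i → push 32,2. Stack: [32, 2]
BINARY_OP + → 32 + 2 = 34. Stack: [34]
STORE_FAST m → m=34. Stack: []
LOAD_FAST m → push 34. Stack: [34]
LOAD_CONST → push 12. Stack: [34, 12]
BINARY_OP + → 34 + 12 = 46. Stack: [46]
STORE_FAST m → m=46. Stack: []
LOAD_FAST i → push 2. Stack: [2]
LOAD_CONST → push 1. Stack: [2, 1]
BINARY_OP + → 2 + 1 = 3. Stack: [3]
STORE_FAST i → i=3. Stack: []
LOAD_FAST i → push 3. Stack: [3]
LOAD_CONST → push 3. Stack: [3, 3]
COMPARE_OP bool(<) → 3 vs 3 = False. Stack: [False]
POP_JUMP_IF_FALSE → pop False; jump. Stack: []
LOAD_FAST m → push 46. Stack: [46]
RETURN_VALUE → return 46.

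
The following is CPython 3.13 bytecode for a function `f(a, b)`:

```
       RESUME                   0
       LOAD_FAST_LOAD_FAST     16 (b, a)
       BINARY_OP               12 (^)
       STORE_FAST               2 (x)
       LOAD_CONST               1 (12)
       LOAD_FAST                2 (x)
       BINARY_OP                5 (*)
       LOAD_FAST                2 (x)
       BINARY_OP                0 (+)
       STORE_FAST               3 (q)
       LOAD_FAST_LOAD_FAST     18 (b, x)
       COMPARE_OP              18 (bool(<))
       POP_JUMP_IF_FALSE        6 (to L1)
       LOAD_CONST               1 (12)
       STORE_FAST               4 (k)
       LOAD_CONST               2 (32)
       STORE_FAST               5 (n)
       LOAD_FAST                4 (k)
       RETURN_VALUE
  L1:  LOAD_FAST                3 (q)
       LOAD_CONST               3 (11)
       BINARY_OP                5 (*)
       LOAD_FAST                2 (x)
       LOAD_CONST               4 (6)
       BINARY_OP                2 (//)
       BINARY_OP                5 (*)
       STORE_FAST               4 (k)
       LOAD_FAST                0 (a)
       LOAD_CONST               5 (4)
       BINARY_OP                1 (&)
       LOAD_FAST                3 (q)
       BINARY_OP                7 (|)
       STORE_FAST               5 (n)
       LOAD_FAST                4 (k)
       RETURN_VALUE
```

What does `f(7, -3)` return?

858

LOAD_FAST_LOAD_FAST b,a → push -3,7. Stack: [-3, 7]
BINARY_OP ^ → -3 ^ 7 = -6. Stack: [-6]
STORE_FAST x → x=-6. Stack: []
LOAD_CONST → push 12. Stack: [12]
LOAD_FAST x → push -6. Stack: [12, -6]
BINARY_OP * → 12 * -6 = -72. Stack: [-72]
LOAD_FAST x → push -6. Stack: [-72, -6]
BINARY_OP + → -72 + -6 = -78. Stack: [-78]
STORE_FAST q → q=-78. Stack: []
LOAD_FAST_LOAD_FAST b,x → push -3,-6. Stack: [-3, -6]
COMPARE_OP bool(<) → -3 vs -6 = False. Stack: [False]
POP_JUMP_IF_FALSE → pop False; jump. Stack: []
LOAD_FAST q → push -78. Stack: [-78]
LOAD_CONST → push 11. Stack: [-78, 11]
BINARY_OP * → -78 * 11 = -858. Stack: [-858]
LOAD_FAST x → push -6. Stack: [-858, -6]
LOAD_CONST → push 6. Stack: [-858, -6, 6]
BINARY_OP // → -6 // 6 = -1. Stack: [-858, -1]
BINARY_OP * → -858 * -1 = 858. Stack: [858]
STORE_FAST k → k=858. Stack: []
LOAD_FAST a → push 7. Stack: [7]
LOAD_CONST → push 4. Stack: [7, 4]
BINARY_OP & → 7 & 4 = 4. Stack: [4]
LOAD_FAST q → push -78. Stack: [4, -78]
BINARY_OP | → 4 | -78 = -74. Stack: [-74]
STORE_FAST n → n=-74. Stack: []
LOAD_FAST k → push 858. Stack: [858]
RETURN_VALUE → return 858.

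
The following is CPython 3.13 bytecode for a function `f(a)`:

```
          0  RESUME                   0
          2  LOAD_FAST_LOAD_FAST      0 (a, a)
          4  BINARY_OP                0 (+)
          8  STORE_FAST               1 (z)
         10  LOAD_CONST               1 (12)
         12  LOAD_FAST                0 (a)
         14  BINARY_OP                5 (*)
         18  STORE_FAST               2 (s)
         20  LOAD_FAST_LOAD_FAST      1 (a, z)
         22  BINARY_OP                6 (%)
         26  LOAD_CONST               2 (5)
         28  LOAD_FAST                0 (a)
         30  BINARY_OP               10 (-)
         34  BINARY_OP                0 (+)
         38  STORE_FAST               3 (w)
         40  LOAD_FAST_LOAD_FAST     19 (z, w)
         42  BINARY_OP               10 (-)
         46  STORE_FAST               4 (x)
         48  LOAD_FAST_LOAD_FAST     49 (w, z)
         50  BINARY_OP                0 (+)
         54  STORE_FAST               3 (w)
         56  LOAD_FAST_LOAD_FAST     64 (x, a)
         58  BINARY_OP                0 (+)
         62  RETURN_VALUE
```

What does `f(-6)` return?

LOAD_FAST_LOAD_FAST a,a → push -6,-6. Stack: [-6, -6]
BINARY_OP + → -6 + -6 = -12. Stack: [-12]
STORE_FAST z → z=-12. Stack: []
LOAD_CONST → push 12. Stack: [12]
LOAD_FAST a → push -6. Stack: [12, -6]
BINARY_OP * → 12 * -6 = -72. Stack: [-72]
STORE_FAST s → s=-72. Stack: []
LOAD_FAST_LOAD_FAST a,z → push -6,-12. Stack: [-6, -12]
BINARY_OP % → -6 % -12 = -6. Stack: [-6]
LOAD_CONST → push 5. Stack: [-6, 5]
LOAD_FAST a → push -6. Stack: [-6, 5, -6]
BINARY_OP - → 5 - -6 = 11. Stack: [-6, 11]
BINARY_OP + → -6 + 11 = 5. Stack: [5]
STORE_FAST w → w=5. Stack: []
LOAD_FAST_LOAD_FAST z,w → push -12,5. Stack: [-12, 5]
BINARY_OP - → -12 - 5 = -17. Stack: [-17]
STORE_FAST x → x=-17. Stack: []
LOAD_FAST_LOAD_FAST w,z → push 5,-12. Stack: [5, -12]
BINARY_OP + → 5 + -12 = -7. Stack: [-7]
STORE_FAST w → w=-7. Stack: []
LOAD_FAST_LOAD_FAST x,a → push -17,-6. Stack: [-17, -6]
BINARY_OP + → -17 + -6 = -23. Stack: [-23]
RETURN_VALUE → return -23.

-23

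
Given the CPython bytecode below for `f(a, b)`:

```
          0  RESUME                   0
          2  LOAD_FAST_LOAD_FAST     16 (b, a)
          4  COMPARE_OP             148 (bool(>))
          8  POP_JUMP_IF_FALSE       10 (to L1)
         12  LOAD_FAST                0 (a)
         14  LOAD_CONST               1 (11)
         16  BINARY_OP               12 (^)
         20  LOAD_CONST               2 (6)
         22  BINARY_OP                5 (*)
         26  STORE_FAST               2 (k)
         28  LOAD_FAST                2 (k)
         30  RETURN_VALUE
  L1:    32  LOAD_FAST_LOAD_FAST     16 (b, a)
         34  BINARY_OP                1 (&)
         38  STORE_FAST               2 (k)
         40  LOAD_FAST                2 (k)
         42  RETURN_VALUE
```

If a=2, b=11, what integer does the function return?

LOAD_FAST_LOAD_FAST b,a → push 11,2. Stack: [11, 2]
COMPARE_OP bool(>) → 11 vs 2 = True. Stack: [True]
POP_JUMP_IF_FALSE → pop True; no jump. Stack: []
LOAD_FAST a → push 2. Stack: [2]
LOAD_CONST → push 11. Stack: [2, 11]
BINARY_OP ^ → 2 ^ 11 = 9. Stack: [9]
LOAD_CONST → push 6. Stack: [9, 6]
BINARY_OP * → 9 * 6 = 54. Stack: [54]
STORE_FAST k → k=54. Stack: []
LOAD_FAST k → push 54. Stack: [54]
RETURN_VALUE → return 54.

54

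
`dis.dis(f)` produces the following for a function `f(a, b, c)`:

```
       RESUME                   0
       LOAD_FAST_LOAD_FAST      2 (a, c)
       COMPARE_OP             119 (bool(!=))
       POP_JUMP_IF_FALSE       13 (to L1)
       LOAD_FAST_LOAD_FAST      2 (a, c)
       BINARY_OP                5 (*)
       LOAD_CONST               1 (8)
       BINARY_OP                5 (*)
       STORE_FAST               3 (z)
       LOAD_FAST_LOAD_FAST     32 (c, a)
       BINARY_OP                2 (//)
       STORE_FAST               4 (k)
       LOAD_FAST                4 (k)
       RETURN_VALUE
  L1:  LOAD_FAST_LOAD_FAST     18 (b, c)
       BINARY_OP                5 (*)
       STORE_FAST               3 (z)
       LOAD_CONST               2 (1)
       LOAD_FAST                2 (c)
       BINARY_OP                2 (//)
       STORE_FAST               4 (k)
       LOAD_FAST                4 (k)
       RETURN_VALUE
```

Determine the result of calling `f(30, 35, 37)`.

LOAD_FAST_LOAD_FAST a,c → push 30,37. Stack: [30, 37]
COMPARE_OP bool(!=) → 30 vs 37 = True. Stack: [True]
POP_JUMP_IF_FALSE → pop True; no jump. Stack: []
LOAD_FAST_LOAD_FAST a,c → push 30,37. Stack: [30, 37]
BINARY_OP * → 30 * 37 = 1110. Stack: [1110]
LOAD_CONST → push 8. Stack: [1110, 8]
BINARY_OP * → 1110 * 8 = 8880. Stack: [8880]
STORE_FAST z → z=8880. Stack: []
LOAD_FAST_LOAD_FAST c,a → push 37,30. Stack: [37, 30]
BINARY_OP // → 37 // 30 = 1. Stack: [1]
STORE_FAST k → k=1. Stack: []
LOAD_FAST k → push 1. Stack: [1]
RETURN_VALUE → return 1.

1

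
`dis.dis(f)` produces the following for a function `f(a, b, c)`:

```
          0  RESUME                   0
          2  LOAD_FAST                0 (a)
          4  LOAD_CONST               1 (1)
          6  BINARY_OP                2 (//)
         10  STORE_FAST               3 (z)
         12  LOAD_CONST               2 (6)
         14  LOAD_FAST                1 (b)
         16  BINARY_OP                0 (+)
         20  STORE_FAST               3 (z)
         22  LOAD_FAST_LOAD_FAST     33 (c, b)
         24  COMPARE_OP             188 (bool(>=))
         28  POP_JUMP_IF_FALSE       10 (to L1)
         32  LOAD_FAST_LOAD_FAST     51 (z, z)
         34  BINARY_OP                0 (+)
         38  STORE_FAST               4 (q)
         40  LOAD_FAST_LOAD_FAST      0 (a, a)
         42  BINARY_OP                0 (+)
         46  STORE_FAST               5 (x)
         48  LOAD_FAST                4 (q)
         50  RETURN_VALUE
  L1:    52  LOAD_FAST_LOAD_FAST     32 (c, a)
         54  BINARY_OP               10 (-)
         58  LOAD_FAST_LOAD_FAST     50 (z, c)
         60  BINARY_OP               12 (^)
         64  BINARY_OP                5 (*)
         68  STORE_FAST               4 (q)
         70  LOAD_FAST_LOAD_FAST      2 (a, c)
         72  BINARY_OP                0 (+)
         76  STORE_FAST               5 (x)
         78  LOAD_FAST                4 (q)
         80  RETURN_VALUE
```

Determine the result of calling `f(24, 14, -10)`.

LOAD_FAST a → push 24. Stack: [24]
LOAD_CONST → push 1. Stack: [24, 1]
BINARY_OP // → 24 // 1 = 24. Stack: [24]
STORE_FAST z → z=24. Stack: []
LOAD_CONST → push 6. Stack: [6]
LOAD_FAST b → push 14. Stack: [6, 14]
BINARY_OP + → 6 + 14 = 20. Stack: [20]
STORE_FAST z → z=20. Stack: []
LOAD_FAST_LOAD_FAST c,b → push -10,14. Stack: [-10, 14]
COMPARE_OP bool(>=) → -10 vs 14 = False. Stack: [False]
POP_JUMP_IF_FALSE → pop False; jump. Stack: []
LOAD_FAST_LOAD_FAST c,a → push -10,24. Stack: [-10, 24]
BINARY_OP - → -10 - 24 = -34. Stack: [-34]
LOAD_FAST_LOAD_FAST z,c → push 20,-10. Stack: [-34, 20, -10]
BINARY_OP ^ → 20 ^ -10 = -30. Stack: [-34, -30]
BINARY_OP * → -34 * -30 = 1020. Stack: [1020]
STORE_FAST q → q=1020. Stack: []
LOAD_FAST_LOAD_FAST a,c → push 24,-10. Stack: [24, -10]
BINARY_OP + → 24 + -10 = 14. Stack: [14]
STORE_FAST x → x=14. Stack: []
LOAD_FAST q → push 1020. Stack: [1020]
RETURN_VALUE → return 1020.

1020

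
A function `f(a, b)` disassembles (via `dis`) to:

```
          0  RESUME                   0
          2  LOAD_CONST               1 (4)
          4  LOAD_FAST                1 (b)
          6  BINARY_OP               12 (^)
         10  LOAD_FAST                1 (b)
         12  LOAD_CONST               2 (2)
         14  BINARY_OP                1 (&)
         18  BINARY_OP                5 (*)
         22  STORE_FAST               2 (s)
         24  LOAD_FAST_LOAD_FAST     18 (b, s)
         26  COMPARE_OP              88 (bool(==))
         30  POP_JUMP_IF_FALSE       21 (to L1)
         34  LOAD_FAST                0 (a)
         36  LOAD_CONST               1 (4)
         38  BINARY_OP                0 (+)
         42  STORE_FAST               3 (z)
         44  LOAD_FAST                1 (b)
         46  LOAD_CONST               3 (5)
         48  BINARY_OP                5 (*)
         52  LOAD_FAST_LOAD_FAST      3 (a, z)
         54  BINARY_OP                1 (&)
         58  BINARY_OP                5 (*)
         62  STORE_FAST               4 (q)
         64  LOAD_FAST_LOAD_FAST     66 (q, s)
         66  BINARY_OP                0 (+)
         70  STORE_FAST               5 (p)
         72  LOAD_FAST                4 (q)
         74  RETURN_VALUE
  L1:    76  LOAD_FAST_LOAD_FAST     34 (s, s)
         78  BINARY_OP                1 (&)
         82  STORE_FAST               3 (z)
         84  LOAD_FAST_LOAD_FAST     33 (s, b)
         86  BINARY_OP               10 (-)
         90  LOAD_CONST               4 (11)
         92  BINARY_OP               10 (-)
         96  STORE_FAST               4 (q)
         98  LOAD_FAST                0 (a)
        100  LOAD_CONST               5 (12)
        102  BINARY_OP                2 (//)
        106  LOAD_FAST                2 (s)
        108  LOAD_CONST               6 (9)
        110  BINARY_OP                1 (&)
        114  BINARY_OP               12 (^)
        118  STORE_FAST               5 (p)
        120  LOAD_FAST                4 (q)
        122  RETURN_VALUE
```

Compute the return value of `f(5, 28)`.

LOAD_CONST → push 4. Stack: [4]
LOAD_FAST b → push 28. Stack: [4, 28]
BINARY_OP ^ → 4 ^ 28 = 24. Stack: [24]
LOAD_FAST b → push 28. Stack: [24, 28]
LOAD_CONST → push 2. Stack: [24, 28, 2]
BINARY_OP & → 28 & 2 = 0. Stack: [24, 0]
BINARY_OP * → 24 * 0 = 0. Stack: [0]
STORE_FAST s → s=0. Stack: []
LOAD_FAST_LOAD_FAST b,s → push 28,0. Stack: [28, 0]
COMPARE_OP bool(==) → 28 vs 0 = False. Stack: [False]
POP_JUMP_IF_FALSE → pop False; jump. Stack: []
LOAD_FAST_LOAD_FAST s,s → push 0,0. Stack: [0, 0]
BINARY_OP & → 0 & 0 = 0. Stack: [0]
STORE_FAST z → z=0. Stack: []
LOAD_FAST_LOAD_FAST s,b → push 0,28. Stack: [0, 28]
BINARY_OP - → 0 - 28 = -28. Stack: [-28]
LOAD_CONST → push 11. Stack: [-28, 11]
BINARY_OP - → -28 - 11 = -39. Stack: [-39]
STORE_FAST q → q=-39. Stack: []
LOAD_FAST a → push 5. Stack: [5]
LOAD_CONST → push 12. Stack: [5, 12]
BINARY_OP // → 5 // 12 = 0. Stack: [0]
LOAD_FAST s → push 0. Stack: [0, 0]
LOAD_CONST → push 9. Stack: [0, 0, 9]
BINARY_OP & → 0 & 9 = 0. Stack: [0, 0]
BINARY_OP ^ → 0 ^ 0 = 0. Stack: [0]
STORE_FAST p → p=0. Stack: []
LOAD_FAST q → push -39. Stack: [-39]
RETURN_VALUE → return -39.

-39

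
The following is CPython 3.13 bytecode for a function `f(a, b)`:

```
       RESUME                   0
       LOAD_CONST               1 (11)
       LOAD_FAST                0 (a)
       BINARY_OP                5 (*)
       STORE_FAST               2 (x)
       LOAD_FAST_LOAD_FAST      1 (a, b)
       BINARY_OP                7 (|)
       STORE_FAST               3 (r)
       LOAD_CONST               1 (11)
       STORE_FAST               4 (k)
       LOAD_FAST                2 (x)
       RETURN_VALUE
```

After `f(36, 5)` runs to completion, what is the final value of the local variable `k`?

LOAD_CONST → push 11. Stack: [11]
LOAD_FAST a → push 36. Stack: [11, 36]
BINARY_OP * → 11 * 36 = 396. Stack: [396]
STORE_FAST x → x=396. Stack: []
LOAD_FAST_LOAD_FAST a,b → push 36,5. Stack: [36, 5]
BINARY_OP | → 36 | 5 = 37. Stack: [37]
STORE_FAST r → r=37. Stack: []
LOAD_CONST → push 11. Stack: [11]
STORE_FAST k → k=11. Stack: []
LOAD_FAST x → push 396. Stack: [396]
RETURN_VALUE → return 396.

11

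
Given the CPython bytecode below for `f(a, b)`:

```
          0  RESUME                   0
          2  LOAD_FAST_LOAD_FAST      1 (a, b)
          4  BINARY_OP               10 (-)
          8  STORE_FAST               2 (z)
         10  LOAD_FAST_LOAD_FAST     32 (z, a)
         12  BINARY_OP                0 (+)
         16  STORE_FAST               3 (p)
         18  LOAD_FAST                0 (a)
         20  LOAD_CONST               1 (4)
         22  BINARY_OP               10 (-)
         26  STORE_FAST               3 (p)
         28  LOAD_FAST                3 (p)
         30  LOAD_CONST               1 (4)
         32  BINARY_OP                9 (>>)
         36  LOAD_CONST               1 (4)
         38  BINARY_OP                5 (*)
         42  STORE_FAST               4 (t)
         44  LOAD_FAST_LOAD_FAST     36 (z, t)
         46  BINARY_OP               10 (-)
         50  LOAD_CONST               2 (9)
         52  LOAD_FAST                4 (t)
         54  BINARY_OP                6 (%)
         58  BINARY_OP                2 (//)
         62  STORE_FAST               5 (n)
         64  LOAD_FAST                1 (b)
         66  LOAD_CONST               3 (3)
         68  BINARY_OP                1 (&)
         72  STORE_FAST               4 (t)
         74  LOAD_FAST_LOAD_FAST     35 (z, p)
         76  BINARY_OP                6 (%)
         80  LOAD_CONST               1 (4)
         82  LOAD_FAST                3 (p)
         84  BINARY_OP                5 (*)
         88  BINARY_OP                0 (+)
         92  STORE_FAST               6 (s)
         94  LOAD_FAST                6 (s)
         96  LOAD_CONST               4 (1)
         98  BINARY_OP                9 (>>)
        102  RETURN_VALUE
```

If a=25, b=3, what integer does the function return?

LOAD_FAST_LOAD_FAST a,b → push 25,3. Stack: [25, 3]
BINARY_OP - → 25 - 3 = 22. Stack: [22]
STORE_FAST z → z=22. Stack: []
LOAD_FAST_LOAD_FAST z,a → push 22,25. Stack: [22, 25]
BINARY_OP + → 22 + 25 = 47. Stack: [47]
STORE_FAST p → p=47. Stack: []
LOAD_FAST a → push 25. Stack: [25]
LOAD_CONST → push 4. Stack: [25, 4]
BINARY_OP - → 25 - 4 = 21. Stack: [21]
STORE_FAST p → p=21. Stack: []
LOAD_FAST p → push 21. Stack: [21]
LOAD_CONST → push 4. Stack: [21, 4]
BINARY_OP >> → 21 >> 4 = 1. Stack: [1]
LOAD_CONST → push 4. Stack: [1, 4]
BINARY_OP * → 1 * 4 = 4. Stack: [4]
STORE_FAST t → t=4. Stack: []
LOAD_FAST_LOAD_FAST z,t → push 22,4. Stack: [22, 4]
BINARY_OP - → 22 - 4 = 18. Stack: [18]
LOAD_CONST → push 9. Stack: [18, 9]
LOAD_FAST t → push 4. Stack: [18, 9, 4]
BINARY_OP % → 9 % 4 = 1. Stack: [18, 1]
BINARY_OP // → 18 // 1 = 18. Stack: [18]
STORE_FAST n → n=18. Stack: []
LOAD_FAST b → push 3. Stack: [3]
LOAD_CONST → push 3. Stack: [3, 3]
BINARY_OP & → 3 & 3 = 3. Stack: [3]
STORE_FAST t → t=3. Stack: []
LOAD_FAST_LOAD_FAST z,p → push 22,21. Stack: [22, 21]
BINARY_OP % → 22 % 21 = 1. Stack: [1]
LOAD_CONST → push 4. Stack: [1, 4]
LOAD_FAST p → push 21. Stack: [1, 4, 21]
BINARY_OP * → 4 * 21 = 84. Stack: [1, 84]
BINARY_OP + → 1 + 84 = 85. Stack: [85]
STORE_FAST s → s=85. Stack: []
LOAD_FAST s → push 85. Stack: [85]
LOAD_CONST → push 1. Stack: [85, 1]
BINARY_OP >> → 85 >> 1 = 42. Stack: [42]
RETURN_VALUE → return 42.

42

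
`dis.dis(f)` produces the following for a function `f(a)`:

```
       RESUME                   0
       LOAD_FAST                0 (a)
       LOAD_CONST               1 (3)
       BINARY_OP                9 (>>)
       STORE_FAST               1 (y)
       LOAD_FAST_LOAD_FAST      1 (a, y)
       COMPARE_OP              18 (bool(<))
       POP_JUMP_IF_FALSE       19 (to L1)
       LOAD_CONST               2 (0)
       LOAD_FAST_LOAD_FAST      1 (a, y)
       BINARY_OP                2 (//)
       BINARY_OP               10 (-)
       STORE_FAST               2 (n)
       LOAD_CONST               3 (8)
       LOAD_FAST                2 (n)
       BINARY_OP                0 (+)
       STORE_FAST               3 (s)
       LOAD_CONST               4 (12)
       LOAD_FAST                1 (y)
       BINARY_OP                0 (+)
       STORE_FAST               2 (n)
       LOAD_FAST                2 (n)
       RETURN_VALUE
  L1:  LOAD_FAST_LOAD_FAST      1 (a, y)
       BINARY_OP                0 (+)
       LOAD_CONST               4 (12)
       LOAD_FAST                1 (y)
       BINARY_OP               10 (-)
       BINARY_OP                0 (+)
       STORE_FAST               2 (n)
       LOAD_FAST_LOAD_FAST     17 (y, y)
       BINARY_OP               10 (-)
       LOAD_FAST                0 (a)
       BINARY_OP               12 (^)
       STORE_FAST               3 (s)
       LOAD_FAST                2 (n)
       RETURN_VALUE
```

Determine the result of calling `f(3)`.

LOAD_FAST a → push 3. Stack: [3]
LOAD_CONST → push 3. Stack: [3, 3]
BINARY_OP >> → 3 >> 3 = 0. Stack: [0]
STORE_FAST y → y=0. Stack: []
LOAD_FAST_LOAD_FAST a,y → push 3,0. Stack: [3, 0]
COMPARE_OP bool(<) → 3 vs 0 = False. Stack: [False]
POP_JUMP_IF_FALSE → pop False; jump. Stack: []
LOAD_FAST_LOAD_FAST a,y → push 3,0. Stack: [3, 0]
BINARY_OP + → 3 + 0 = 3. Stack: [3]
LOAD_CONST → push 12. Stack: [3, 12]
LOAD_FAST y → push 0. Stack: [3, 12, 0]
BINARY_OP - → 12 - 0 = 12. Stack: [3, 12]
BINARY_OP + → 3 + 12 = 15. Stack: [15]
STORE_FAST n → n=15. Stack: []
LOAD_FAST_LOAD_FAST y,y → push 0,0. Stack: [0, 0]
BINARY_OP - → 0 - 0 = 0. Stack: [0]
LOAD_FAST a → push 3. Stack: [0, 3]
BINARY_OP ^ → 0 ^ 3 = 3. Stack: [3]
STORE_FAST s → s=3. Stack: []
LOAD_FAST n → push 15. Stack: [15]
RETURN_VALUE → return 15.

15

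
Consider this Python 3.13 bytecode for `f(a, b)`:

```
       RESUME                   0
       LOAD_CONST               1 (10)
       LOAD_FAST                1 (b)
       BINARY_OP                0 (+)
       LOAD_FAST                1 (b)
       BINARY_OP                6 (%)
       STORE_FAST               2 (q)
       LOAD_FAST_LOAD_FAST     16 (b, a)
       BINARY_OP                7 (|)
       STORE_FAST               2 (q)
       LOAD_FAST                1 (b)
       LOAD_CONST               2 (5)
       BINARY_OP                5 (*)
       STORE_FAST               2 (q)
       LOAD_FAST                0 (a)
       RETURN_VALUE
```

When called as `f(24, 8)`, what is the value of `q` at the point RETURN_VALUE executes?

LOAD_CONST → push 10. Stack: [10]
LOAD_FAST b → push 8. Stack: [10, 8]
BINARY_OP + → 10 + 8 = 18. Stack: [18]
LOAD_FAST b → push 8. Stack: [18, 8]
BINARY_OP % → 18 % 8 = 2. Stack: [2]
STORE_FAST q → q=2. Stack: []
LOAD_FAST_LOAD_FAST b,a → push 8,24. Stack: [8, 24]
BINARY_OP | → 8 | 24 = 24. Stack: [24]
STORE_FAST q → q=24. Stack: []
LOAD_FAST b → push 8. Stack: [8]
LOAD_CONST → push 5. Stack: [8, 5]
BINARY_OP * → 8 * 5 = 40. Stack: [40]
STORE_FAST q → q=40. Stack: []
LOAD_FAST a → push 24. Stack: [24]
RETURN_VALUE → return 24.

40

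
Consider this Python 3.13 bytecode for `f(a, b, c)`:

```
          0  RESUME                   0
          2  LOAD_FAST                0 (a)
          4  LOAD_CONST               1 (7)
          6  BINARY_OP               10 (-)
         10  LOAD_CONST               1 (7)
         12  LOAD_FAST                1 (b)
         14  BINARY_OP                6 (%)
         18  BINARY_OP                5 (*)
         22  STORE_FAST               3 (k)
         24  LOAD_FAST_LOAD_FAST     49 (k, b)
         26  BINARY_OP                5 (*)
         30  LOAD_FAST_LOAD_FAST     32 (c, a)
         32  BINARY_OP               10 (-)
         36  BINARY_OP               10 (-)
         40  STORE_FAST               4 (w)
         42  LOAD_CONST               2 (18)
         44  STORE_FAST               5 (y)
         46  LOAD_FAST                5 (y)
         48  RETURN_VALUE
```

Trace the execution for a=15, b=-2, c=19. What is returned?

LOAD_FAST a → push 15. Stack: [15]
LOAD_CONST → push 7. Stack: [15, 7]
BINARY_OP - → 15 - 7 = 8. Stack: [8]
LOAD_CONST → push 7. Stack: [8, 7]
LOAD_FAST b → push -2. Stack: [8, 7, -2]
BINARY_OP % → 7 % -2 = -1. Stack: [8, -1]
BINARY_OP * → 8 * -1 = -8. Stack: [-8]
STORE_FAST k → k=-8. Stack: []
LOAD_FAST_LOAD_FAST k,b → push -8,-2. Stack: [-8, -2]
BINARY_OP * → -8 * -2 = 16. Stack: [16]
LOAD_FAST_LOAD_FAST c,a → push 19,15. Stack: [16, 19, 15]
BINARY_OP - → 19 - 15 = 4. Stack: [16, 4]
BINARY_OP - → 16 - 4 = 12. Stack: [12]
STORE_FAST w → w=12. Stack: []
LOAD_CONST → push 18. Stack: [18]
STORE_FAST y → y=18. Stack: []
LOAD_FAST y → push 18. Stack: [18]
RETURN_VALUE → return 18.

18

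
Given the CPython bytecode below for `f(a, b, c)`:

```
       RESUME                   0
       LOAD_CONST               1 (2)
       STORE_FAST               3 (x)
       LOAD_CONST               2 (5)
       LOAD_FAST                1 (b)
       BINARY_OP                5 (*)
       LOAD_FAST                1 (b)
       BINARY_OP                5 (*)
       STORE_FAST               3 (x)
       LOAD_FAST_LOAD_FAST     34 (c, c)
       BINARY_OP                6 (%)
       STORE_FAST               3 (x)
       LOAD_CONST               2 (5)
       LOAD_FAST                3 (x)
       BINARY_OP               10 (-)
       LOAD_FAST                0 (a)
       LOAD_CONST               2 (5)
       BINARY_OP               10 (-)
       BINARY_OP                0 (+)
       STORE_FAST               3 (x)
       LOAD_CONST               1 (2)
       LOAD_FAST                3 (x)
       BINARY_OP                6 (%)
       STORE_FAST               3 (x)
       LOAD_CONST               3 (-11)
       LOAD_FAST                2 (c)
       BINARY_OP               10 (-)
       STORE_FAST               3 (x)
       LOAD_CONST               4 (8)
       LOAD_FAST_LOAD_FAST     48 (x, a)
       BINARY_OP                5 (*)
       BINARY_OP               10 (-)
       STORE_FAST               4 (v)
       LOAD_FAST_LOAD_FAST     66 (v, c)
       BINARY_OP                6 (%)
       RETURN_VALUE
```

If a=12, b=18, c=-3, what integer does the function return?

LOAD_CONST → push 2. Stack: [2]
STORE_FAST x → x=2. Stack: []
LOAD_CONST → push 5. Stack: [5]
LOAD_FAST b → push 18. Stack: [5, 18]
BINARY_OP * → 5 * 18 = 90. Stack: [90]
LOAD_FAST b → push 18. Stack: [90, 18]
BINARY_OP * → 90 * 18 = 1620. Stack: [1620]
STORE_FAST x → x=1620. Stack: []
LOAD_FAST_LOAD_FAST c,c → push -3,-3. Stack: [-3, -3]
BINARY_OP % → -3 % -3 = 0. Stack: [0]
STORE_FAST x → x=0. Stack: []
LOAD_CONST → push 5. Stack: [5]
LOAD_FAST x → push 0. Stack: [5, 0]
BINARY_OP - → 5 - 0 = 5. Stack: [5]
LOAD_FAST a → push 12. Stack: [5, 12]
LOAD_CONST → push 5. Stack: [5, 12, 5]
BINARY_OP - → 12 - 5 = 7. Stack: [5, 7]
BINARY_OP + → 5 + 7 = 12. Stack: [12]
STORE_FAST x → x=12. Stack: []
LOAD_CONST → push 2. Stack: [2]
LOAD_FAST x → push 12. Stack: [2, 12]
BINARY_OP % → 2 % 12 = 2. Stack: [2]
STORE_FAST x → x=2. Stack: []
LOAD_CONST → push -11. Stack: [-11]
LOAD_FAST c → push -3. Stack: [-11, -3]
BINARY_OP - → -11 - -3 = -8. Stack: [-8]
STORE_FAST x → x=-8. Stack: []
LOAD_CONST → push 8. Stack: [8]
LOAD_FAST_LOAD_FAST x,a → push -8,12. Stack: [8, -8, 12]
BINARY_OP * → -8 * 12 = -96. Stack: [8, -96]
BINARY_OP - → 8 - -96 = 104. Stack: [104]
STORE_FAST v → v=104. Stack: []
LOAD_FAST_LOAD_FAST v,c → push 104,-3. Stack: [104, -3]
BINARY_OP % → 104 % -3 = -1. Stack: [-1]
RETURN_VALUE → return -1.

-1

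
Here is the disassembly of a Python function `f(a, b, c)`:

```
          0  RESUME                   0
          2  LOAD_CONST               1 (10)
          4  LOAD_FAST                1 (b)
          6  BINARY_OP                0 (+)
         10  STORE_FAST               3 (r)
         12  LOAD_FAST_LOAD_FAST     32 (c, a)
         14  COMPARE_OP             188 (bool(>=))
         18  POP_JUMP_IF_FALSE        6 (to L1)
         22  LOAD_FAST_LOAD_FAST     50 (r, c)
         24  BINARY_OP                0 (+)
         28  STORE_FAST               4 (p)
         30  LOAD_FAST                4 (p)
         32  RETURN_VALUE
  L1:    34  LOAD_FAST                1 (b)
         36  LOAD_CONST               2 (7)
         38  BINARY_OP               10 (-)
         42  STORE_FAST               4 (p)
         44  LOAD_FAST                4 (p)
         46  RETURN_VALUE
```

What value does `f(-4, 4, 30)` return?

LOAD_CONST → push 10. Stack: [10]
LOAD_FAST b → push 4. Stack: [10, 4]
BINARY_OP + → 10 + 4 = 14. Stack: [14]
STORE_FAST r → r=14. Stack: []
LOAD_FAST_LOAD_FAST c,a → push 30,-4. Stack: [30, -4]
COMPARE_OP bool(>=) → 30 vs -4 = True. Stack: [True]
POP_JUMP_IF_FALSE → pop True; no jump. Stack: []
LOAD_FAST_LOAD_FAST r,c → push 14,30. Stack: [14, 30]
BINARY_OP + → 14 + 30 = 44. Stack: [44]
STORE_FAST p → p=44. Stack: []
LOAD_FAST p → push 44. Stack: [44]
RETURN_VALUE → return 44.

44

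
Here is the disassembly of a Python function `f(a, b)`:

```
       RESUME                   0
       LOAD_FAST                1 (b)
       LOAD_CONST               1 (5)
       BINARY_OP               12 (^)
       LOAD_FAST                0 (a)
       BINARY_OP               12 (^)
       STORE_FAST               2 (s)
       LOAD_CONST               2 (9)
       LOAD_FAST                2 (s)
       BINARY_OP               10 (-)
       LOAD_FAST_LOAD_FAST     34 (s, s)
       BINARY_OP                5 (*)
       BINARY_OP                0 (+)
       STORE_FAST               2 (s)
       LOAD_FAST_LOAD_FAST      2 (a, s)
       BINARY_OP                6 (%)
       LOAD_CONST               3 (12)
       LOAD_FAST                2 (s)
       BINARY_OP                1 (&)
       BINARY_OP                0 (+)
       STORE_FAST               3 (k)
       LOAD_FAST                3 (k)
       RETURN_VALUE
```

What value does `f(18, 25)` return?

30

LOAD_FAST b → push 25. Stack: [25]
LOAD_CONST → push 5. Stack: [25, 5]
BINARY_OP ^ → 25 ^ 5 = 28. Stack: [28]
LOAD_FAST a → push 18. Stack: [28, 18]
BINARY_OP ^ → 28 ^ 18 = 14. Stack: [14]
STORE_FAST s → s=14. Stack: []
LOAD_CONST → push 9. Stack: [9]
LOAD_FAST s → push 14. Stack: [9, 14]
BINARY_OP - → 9 - 14 = -5. Stack: [-5]
LOAD_FAST_LOAD_FAST s,s → push 14,14. Stack: [-5, 14, 14]
BINARY_OP * → 14 * 14 = 196. Stack: [-5, 196]
BINARY_OP + → -5 + 196 = 191. Stack: [191]
STORE_FAST s → s=191. Stack: []
LOAD_FAST_LOAD_FAST a,s → push 18,191. Stack: [18, 191]
BINARY_OP % → 18 % 191 = 18. Stack: [18]
LOAD_CONST → push 12. Stack: [18, 12]
LOAD_FAST s → push 191. Stack: [18, 12, 191]
BINARY_OP & → 12 & 191 = 12. Stack: [18, 12]
BINARY_OP + → 18 + 12 = 30. Stack: [30]
STORE_FAST k → k=30. Stack: []
LOAD_FAST k → push 30. Stack: [30]
RETURN_VALUE → return 30.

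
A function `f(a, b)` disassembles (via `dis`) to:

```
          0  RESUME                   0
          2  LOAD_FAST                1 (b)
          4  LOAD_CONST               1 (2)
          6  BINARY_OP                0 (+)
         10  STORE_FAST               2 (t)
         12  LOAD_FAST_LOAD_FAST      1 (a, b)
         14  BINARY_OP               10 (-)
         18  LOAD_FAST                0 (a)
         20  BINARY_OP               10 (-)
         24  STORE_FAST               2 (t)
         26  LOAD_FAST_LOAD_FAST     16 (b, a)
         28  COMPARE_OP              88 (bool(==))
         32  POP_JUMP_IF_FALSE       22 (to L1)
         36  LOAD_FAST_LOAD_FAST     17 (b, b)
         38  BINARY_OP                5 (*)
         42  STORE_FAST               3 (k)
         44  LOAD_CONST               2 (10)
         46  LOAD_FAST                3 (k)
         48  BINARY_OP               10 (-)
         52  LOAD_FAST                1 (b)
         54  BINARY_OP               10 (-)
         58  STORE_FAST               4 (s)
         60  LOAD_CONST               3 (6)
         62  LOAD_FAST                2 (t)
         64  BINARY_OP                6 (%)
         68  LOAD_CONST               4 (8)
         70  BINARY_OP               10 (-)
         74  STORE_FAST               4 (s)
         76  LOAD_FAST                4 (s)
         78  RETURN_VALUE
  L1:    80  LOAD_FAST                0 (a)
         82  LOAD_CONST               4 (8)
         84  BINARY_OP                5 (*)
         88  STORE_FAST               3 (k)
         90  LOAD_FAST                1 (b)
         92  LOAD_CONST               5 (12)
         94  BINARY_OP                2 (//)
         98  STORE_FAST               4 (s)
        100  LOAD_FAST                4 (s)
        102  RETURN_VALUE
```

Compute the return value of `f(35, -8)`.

LOAD_FAST b → push -8. Stack: [-8]
LOAD_CONST → push 2. Stack: [-8, 2]
BINARY_OP + → -8 + 2 = -6. Stack: [-6]
STORE_FAST t → t=-6. Stack: []
LOAD_FAST_LOAD_FAST a,b → push 35,-8. Stack: [35, -8]
BINARY_OP - → 35 - -8 = 43. Stack: [43]
LOAD_FAST a → push 35. Stack: [43, 35]
BINARY_OP - → 43 - 35 = 8. Stack: [8]
STORE_FAST t → t=8. Stack: []
LOAD_FAST_LOAD_FAST b,a → push -8,35. Stack: [-8, 35]
COMPARE_OP bool(==) → -8 vs 35 = False. Stack: [False]
POP_JUMP_IF_FALSE → pop False; jump. Stack: []
LOAD_FAST a → push 35. Stack: [35]
LOAD_CONST → push 8. Stack: [35, 8]
BINARY_OP * → 35 * 8 = 280. Stack: [280]
STORE_FAST k → k=280. Stack: []
LOAD_FAST b → push -8. Stack: [-8]
LOAD_CONST → push 12. Stack: [-8, 12]
BINARY_OP // → -8 // 12 = -1. Stack: [-1]
STORE_FAST s → s=-1. Stack: []
LOAD_FAST s → push -1. Stack: [-1]
RETURN_VALUE → return -1.

-1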